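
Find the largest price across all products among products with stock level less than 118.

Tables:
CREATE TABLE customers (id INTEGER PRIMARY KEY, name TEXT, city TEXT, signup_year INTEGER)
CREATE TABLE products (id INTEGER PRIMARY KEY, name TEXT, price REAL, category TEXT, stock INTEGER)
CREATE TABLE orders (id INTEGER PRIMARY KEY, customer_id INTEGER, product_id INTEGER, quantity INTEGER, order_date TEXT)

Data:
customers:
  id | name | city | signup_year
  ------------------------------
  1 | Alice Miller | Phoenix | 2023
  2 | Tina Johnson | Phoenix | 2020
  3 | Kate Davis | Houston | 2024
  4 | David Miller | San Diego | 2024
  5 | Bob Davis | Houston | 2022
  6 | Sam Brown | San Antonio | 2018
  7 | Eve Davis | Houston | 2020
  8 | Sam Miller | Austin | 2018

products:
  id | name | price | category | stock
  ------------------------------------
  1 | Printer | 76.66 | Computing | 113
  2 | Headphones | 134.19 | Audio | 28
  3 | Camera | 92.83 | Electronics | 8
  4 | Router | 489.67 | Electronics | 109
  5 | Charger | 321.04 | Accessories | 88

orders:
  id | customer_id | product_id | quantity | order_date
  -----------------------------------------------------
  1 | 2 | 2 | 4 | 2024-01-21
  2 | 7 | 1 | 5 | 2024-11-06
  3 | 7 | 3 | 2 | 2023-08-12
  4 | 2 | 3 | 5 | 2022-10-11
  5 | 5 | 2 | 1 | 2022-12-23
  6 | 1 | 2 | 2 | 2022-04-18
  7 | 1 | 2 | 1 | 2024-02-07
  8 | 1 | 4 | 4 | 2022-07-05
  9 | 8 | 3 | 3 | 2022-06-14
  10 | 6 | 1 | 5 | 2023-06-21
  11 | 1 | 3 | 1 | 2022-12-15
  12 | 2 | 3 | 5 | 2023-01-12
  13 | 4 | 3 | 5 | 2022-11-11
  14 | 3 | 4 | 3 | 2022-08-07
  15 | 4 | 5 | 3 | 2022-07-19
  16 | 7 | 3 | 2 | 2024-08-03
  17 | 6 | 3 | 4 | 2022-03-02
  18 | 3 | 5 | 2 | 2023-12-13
SELECT MAX(price) FROM products WHERE stock < 118

Execution result:
489.67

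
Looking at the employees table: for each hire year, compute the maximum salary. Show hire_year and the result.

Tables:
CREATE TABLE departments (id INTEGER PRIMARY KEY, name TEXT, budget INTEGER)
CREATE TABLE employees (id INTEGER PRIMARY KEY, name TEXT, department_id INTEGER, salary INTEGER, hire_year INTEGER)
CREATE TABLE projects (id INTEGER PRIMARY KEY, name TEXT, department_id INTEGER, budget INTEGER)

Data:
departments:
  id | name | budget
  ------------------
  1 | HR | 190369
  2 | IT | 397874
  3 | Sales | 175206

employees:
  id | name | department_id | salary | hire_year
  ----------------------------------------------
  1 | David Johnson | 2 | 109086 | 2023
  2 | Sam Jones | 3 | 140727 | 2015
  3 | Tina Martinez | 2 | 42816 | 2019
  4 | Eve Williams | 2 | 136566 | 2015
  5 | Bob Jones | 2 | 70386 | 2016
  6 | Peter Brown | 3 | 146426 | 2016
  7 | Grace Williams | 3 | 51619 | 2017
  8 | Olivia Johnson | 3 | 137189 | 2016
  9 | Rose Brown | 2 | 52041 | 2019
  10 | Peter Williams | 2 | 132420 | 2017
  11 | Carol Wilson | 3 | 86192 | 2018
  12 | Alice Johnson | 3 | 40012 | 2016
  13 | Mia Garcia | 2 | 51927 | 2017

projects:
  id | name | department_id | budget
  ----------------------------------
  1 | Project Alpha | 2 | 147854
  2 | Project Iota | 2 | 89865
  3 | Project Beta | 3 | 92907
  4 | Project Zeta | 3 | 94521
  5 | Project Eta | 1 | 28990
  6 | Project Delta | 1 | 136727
SELECT hire_year, MAX(salary) AS max_salary FROM employees GROUP BY hire_year

Execution result:
hire_year | max_salary
2015 | 140727
2016 | 146426
2017 | 132420
2018 | 86192
2019 | 52041
2023 | 109086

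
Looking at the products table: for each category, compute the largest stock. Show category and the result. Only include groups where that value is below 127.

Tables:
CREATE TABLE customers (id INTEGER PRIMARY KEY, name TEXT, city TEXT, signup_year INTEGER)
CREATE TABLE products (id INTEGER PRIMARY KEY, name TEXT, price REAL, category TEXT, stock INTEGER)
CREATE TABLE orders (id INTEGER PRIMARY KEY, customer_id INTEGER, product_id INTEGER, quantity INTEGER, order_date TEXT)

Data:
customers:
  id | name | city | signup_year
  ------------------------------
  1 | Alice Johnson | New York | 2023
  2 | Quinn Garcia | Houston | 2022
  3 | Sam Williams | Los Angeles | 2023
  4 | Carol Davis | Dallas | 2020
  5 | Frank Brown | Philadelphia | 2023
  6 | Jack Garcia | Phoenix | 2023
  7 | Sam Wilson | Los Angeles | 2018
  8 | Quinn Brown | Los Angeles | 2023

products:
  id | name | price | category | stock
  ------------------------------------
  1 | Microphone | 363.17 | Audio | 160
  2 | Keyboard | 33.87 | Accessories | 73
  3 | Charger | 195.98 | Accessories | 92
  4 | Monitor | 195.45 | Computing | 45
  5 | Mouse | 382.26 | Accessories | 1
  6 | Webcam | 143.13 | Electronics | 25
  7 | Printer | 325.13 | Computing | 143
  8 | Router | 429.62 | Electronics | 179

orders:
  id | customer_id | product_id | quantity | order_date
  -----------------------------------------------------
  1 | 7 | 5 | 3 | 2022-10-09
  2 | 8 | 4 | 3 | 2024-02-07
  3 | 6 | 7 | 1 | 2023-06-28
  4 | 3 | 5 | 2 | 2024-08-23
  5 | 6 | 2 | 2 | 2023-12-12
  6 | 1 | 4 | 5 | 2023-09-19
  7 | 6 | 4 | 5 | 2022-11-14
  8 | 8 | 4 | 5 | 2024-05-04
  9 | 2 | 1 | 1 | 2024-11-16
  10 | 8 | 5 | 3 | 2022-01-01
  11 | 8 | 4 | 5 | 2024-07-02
SELECT category, MAX(stock) AS max_stock FROM products GROUP BY category HAVING MAX(stock) < 127

Execution result:
category | max_stock
Accessories | 92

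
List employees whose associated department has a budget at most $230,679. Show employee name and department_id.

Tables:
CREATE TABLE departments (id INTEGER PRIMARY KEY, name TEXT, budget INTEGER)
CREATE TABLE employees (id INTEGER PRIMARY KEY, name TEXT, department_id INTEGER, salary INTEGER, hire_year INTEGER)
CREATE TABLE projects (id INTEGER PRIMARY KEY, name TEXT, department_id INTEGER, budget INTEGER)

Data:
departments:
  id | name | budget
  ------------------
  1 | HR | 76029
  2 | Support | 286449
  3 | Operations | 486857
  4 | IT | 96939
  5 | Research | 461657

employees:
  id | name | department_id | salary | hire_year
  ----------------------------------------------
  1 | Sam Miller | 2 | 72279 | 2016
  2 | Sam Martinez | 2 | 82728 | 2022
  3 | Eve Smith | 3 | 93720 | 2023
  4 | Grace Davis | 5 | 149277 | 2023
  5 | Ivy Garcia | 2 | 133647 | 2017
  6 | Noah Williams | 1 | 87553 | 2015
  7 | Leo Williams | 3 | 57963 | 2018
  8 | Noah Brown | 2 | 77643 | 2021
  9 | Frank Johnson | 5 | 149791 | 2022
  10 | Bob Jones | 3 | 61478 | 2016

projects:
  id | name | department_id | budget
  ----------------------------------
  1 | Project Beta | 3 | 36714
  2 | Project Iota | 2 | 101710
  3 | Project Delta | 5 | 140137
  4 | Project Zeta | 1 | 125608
SELECT name, department_id FROM employees WHERE department_id IN (SELECT id FROM departments WHERE budget <= 230679)

Execution result:
name | department_id
Noah Williams | 1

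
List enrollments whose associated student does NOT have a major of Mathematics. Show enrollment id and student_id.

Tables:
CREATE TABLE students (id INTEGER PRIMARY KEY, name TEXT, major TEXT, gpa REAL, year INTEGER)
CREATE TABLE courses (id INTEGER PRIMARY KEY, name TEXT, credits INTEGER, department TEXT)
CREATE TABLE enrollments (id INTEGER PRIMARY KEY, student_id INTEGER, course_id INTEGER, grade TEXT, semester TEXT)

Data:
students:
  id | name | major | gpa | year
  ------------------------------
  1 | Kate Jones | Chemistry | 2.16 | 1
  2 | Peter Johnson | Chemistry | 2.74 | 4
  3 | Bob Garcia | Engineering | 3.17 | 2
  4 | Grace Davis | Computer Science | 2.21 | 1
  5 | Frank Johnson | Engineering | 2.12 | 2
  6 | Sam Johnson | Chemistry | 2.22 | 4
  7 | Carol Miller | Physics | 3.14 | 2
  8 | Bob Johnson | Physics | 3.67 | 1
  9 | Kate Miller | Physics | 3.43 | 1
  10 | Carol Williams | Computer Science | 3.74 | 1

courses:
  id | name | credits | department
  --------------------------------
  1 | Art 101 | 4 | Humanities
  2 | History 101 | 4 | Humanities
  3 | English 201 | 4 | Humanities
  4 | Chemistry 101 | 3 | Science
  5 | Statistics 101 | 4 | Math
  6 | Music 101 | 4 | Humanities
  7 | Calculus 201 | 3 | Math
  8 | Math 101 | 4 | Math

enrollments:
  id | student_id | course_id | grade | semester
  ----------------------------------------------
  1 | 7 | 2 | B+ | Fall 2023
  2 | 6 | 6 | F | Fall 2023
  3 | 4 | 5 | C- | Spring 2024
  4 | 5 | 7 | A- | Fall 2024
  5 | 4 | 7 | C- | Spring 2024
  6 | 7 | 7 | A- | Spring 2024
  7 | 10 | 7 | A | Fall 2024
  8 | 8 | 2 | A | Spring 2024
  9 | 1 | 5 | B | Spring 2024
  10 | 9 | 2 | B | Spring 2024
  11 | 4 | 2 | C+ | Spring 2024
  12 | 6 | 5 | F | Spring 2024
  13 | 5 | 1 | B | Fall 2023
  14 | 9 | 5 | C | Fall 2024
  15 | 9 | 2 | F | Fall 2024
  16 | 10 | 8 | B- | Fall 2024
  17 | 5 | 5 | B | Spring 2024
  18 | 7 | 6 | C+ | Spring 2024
SELECT id, student_id FROM enrollments WHERE student_id NOT IN (SELECT id FROM students WHERE major = 'Mathematics')

Execution result:
id | student_id
1 | 7
2 | 6
3 | 4
4 | 5
5 | 4
6 | 7
7 | 10
8 | 8
9 | 1
10 | 9
11 | 4
12 | 6
13 | 5
14 | 9
15 | 9
16 | 10
17 | 5
18 | 7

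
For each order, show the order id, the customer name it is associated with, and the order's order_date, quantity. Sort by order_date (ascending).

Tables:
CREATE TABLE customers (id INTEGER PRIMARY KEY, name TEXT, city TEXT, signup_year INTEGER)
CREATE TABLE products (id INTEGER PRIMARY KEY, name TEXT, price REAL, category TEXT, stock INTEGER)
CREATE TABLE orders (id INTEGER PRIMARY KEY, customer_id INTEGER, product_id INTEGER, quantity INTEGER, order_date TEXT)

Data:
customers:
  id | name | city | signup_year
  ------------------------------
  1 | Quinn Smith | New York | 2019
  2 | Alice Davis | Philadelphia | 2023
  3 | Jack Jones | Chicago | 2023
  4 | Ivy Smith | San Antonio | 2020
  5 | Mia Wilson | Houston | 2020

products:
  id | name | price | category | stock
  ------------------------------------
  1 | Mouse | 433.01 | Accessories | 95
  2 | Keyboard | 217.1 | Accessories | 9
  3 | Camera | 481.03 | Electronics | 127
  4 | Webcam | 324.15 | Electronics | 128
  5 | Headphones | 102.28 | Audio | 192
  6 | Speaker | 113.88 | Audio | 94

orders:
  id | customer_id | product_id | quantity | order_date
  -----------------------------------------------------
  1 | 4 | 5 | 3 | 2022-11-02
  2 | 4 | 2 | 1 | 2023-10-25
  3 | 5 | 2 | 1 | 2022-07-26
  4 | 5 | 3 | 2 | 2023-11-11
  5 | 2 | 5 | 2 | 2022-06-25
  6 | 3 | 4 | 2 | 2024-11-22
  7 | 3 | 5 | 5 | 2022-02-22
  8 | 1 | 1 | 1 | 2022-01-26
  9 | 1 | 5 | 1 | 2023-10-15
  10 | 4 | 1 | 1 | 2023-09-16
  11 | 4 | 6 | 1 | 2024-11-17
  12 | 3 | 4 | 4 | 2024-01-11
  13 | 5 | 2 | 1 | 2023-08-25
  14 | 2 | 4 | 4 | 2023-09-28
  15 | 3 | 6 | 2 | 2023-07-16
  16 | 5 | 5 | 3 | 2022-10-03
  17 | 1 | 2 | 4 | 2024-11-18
SELECT c.id, p.name AS customer, c.order_date, c.quantity FROM orders c JOIN customers p ON c.customer_id = p.id ORDER BY c.order_date ASC

Execution result:
id | customer | order_date | quantity
8 | Quinn Smith | 2022-01-26 | 1
7 | Jack Jones | 2022-02-22 | 5
5 | Alice Davis | 2022-06-25 | 2
3 | Mia Wilson | 2022-07-26 | 1
16 | Mia Wilson | 2022-10-03 | 3
1 | Ivy Smith | 2022-11-02 | 3
15 | Jack Jones | 2023-07-16 | 2
13 | Mia Wilson | 2023-08-25 | 1
10 | Ivy Smith | 2023-09-16 | 1
14 | Alice Davis | 2023-09-28 | 4
9 | Quinn Smith | 2023-10-15 | 1
2 | Ivy Smith | 2023-10-25 | 1
4 | Mia Wilson | 2023-11-11 | 2
12 | Jack Jones | 2024-01-11 | 4
11 | Ivy Smith | 2024-11-17 | 1
17 | Quinn Smith | 2024-11-18 | 4
6 | Jack Jones | 2024-11-22 | 2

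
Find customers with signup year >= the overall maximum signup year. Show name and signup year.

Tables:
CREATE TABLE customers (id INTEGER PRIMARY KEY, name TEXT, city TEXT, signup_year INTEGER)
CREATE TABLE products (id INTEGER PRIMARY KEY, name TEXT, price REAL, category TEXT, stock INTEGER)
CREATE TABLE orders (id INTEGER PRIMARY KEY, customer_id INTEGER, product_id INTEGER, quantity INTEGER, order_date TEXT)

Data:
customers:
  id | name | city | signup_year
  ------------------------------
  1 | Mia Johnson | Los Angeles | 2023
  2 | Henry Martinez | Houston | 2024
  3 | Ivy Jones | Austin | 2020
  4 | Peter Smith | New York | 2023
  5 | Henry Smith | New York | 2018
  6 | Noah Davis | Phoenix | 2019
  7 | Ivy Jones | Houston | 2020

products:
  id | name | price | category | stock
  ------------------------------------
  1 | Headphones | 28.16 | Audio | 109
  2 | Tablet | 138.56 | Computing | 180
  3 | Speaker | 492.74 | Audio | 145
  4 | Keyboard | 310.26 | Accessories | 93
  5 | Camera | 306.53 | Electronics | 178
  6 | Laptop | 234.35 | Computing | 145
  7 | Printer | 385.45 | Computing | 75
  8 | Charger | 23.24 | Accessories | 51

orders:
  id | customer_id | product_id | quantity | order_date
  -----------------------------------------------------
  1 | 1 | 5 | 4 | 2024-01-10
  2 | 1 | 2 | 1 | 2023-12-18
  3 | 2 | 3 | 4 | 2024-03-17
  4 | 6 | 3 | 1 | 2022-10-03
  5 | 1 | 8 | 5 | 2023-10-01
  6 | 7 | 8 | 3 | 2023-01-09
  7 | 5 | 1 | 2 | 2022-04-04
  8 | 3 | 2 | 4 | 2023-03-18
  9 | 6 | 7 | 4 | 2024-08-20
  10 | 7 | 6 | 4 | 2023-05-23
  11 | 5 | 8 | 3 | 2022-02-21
SELECT name, signup_year FROM customers WHERE signup_year >= (SELECT MAX(signup_year) FROM customers)

Execution result:
name | signup_year
Henry Martinez | 2024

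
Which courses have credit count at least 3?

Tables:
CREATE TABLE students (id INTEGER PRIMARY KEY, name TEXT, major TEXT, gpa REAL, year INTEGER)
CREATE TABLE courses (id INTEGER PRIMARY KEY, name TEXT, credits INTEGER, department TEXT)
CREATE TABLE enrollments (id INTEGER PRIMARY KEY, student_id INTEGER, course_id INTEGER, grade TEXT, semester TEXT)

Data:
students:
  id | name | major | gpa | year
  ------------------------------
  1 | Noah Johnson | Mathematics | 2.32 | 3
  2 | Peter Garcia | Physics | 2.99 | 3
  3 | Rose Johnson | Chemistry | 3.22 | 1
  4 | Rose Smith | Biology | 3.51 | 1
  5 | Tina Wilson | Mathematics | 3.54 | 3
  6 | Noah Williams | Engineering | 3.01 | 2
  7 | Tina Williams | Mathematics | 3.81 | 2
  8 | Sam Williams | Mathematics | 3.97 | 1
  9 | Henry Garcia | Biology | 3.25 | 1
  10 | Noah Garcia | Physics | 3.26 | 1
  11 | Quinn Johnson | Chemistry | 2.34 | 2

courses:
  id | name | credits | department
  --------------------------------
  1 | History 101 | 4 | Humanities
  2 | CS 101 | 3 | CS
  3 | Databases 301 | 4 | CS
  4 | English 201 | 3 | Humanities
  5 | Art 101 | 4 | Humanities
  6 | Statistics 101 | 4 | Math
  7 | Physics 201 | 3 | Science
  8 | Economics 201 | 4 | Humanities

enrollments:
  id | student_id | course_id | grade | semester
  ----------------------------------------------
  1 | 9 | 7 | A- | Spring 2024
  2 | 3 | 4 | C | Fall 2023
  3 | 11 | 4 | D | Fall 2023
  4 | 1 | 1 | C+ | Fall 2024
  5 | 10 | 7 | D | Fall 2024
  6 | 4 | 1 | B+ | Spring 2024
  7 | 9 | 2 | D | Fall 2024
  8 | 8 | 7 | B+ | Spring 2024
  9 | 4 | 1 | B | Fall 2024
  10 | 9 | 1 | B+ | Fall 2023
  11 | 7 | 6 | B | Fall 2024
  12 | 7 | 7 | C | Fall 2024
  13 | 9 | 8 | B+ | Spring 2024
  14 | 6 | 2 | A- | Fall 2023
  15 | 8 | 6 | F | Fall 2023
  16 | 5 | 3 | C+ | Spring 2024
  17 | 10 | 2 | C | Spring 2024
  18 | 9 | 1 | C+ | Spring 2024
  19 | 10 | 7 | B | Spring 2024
SELECT name, credits FROM courses WHERE credits >= 3

Execution result:
name | credits
History 101 | 4
CS 101 | 3
Databases 301 | 4
English 201 | 3
Art 101 | 4
Statistics 101 | 4
Physics 201 | 3
Economics 201 | 4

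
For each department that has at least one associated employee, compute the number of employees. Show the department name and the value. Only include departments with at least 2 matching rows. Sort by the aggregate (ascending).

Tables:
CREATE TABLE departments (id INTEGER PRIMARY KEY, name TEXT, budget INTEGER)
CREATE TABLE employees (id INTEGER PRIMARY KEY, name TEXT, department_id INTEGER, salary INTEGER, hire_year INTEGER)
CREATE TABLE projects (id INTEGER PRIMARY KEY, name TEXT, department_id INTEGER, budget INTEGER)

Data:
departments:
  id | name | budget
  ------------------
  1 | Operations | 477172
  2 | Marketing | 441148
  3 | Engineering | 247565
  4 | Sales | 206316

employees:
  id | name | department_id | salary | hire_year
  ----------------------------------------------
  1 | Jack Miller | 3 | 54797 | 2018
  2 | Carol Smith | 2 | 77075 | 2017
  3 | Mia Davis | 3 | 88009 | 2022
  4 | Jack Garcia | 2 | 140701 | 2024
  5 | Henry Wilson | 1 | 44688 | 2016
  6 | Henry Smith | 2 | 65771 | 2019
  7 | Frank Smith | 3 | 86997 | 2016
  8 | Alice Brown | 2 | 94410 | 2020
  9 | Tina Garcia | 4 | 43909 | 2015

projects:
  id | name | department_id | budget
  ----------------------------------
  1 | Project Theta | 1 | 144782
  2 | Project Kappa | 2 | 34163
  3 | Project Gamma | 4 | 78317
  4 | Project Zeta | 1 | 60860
SELECT p.name, COUNT(*) AS n FROM employees c JOIN departments p ON c.department_id = p.id GROUP BY p.id, p.name HAVING COUNT(*) >= 2 ORDER BY n ASC

Execution result:
name | n
Engineering | 3
Marketing | 4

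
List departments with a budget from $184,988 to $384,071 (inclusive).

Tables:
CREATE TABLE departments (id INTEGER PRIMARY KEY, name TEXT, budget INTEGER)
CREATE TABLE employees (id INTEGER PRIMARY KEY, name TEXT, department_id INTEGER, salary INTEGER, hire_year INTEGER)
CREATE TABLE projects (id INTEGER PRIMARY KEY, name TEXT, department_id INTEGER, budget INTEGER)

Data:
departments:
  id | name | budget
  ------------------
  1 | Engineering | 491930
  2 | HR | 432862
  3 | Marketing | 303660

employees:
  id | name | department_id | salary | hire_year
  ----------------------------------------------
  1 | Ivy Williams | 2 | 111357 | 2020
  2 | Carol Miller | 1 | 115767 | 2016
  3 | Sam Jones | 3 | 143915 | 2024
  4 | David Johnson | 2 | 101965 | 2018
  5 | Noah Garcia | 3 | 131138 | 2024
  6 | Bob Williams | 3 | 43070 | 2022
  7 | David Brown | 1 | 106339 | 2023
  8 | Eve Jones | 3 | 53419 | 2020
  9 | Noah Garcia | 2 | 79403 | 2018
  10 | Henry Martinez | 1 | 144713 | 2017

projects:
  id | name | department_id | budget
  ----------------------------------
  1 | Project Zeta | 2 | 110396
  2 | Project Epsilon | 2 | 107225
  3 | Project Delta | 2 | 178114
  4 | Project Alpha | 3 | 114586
SELECT name, budget FROM departments WHERE budget BETWEEN 184988 AND 384071

Execution result:
name | budget
Marketing | 303660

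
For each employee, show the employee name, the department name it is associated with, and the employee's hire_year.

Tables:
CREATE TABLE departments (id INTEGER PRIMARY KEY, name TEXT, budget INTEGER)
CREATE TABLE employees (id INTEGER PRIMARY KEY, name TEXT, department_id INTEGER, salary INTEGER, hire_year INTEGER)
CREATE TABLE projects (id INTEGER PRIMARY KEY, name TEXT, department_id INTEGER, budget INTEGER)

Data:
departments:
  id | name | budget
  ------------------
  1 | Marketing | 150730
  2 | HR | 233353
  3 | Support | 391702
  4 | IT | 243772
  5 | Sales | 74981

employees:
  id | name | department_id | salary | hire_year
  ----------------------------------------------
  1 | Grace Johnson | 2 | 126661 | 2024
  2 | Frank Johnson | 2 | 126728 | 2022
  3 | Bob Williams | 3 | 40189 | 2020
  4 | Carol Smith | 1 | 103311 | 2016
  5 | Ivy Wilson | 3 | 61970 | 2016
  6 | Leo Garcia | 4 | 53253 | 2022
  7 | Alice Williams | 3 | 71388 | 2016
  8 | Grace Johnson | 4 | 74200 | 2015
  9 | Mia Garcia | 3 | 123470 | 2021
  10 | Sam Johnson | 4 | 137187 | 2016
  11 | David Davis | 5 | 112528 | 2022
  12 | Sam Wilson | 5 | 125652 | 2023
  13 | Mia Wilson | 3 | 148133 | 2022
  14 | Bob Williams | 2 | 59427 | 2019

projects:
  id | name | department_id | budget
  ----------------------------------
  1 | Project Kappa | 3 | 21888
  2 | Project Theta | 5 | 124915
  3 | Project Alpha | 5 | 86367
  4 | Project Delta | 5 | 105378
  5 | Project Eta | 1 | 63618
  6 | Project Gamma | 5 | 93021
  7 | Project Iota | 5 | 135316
SELECT c.name, p.name AS department, c.hire_year FROM employees c JOIN departments p ON c.department_id = p.id

Execution result:
name | department | hire_year
Grace Johnson | HR | 2024
Frank Johnson | HR | 2022
Bob Williams | Support | 2020
Carol Smith | Marketing | 2016
Ivy Wilson | Support | 2016
Leo Garcia | IT | 2022
Alice Williams | Support | 2016
Grace Johnson | IT | 2015
Mia Garcia | Support | 2021
Sam Johnson | IT | 2016
David Davis | Sales | 2022
Sam Wilson | Sales | 2023
Mia Wilson | Support | 2022
Bob Williams | HR | 2019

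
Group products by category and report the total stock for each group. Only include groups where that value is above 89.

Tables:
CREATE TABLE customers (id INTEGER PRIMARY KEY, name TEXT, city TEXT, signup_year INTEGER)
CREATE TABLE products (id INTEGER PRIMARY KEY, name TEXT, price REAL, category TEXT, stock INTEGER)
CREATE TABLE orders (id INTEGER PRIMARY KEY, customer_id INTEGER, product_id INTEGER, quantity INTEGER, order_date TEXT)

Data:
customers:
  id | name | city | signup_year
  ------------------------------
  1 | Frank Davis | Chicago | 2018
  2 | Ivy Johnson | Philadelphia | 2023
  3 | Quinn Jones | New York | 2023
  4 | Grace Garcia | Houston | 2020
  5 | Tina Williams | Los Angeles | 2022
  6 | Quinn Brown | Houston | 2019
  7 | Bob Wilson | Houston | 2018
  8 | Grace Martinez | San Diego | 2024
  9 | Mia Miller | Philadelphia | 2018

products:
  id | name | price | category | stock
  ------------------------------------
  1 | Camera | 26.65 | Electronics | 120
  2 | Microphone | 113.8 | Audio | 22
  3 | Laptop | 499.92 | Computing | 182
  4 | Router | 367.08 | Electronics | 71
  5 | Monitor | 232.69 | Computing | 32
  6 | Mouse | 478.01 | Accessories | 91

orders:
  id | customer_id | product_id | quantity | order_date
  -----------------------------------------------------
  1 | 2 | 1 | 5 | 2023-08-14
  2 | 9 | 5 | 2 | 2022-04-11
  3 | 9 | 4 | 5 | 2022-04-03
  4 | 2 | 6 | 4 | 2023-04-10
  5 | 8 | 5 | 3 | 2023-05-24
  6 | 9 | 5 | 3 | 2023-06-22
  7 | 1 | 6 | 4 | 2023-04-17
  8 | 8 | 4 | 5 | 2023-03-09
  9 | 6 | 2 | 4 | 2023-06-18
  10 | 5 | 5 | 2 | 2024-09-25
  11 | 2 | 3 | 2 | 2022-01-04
SELECT category, SUM(stock) AS sum_stock FROM products GROUP BY category HAVING SUM(stock) > 89

Execution result:
category | sum_stock
Accessories | 91
Computing | 214
Electronics | 191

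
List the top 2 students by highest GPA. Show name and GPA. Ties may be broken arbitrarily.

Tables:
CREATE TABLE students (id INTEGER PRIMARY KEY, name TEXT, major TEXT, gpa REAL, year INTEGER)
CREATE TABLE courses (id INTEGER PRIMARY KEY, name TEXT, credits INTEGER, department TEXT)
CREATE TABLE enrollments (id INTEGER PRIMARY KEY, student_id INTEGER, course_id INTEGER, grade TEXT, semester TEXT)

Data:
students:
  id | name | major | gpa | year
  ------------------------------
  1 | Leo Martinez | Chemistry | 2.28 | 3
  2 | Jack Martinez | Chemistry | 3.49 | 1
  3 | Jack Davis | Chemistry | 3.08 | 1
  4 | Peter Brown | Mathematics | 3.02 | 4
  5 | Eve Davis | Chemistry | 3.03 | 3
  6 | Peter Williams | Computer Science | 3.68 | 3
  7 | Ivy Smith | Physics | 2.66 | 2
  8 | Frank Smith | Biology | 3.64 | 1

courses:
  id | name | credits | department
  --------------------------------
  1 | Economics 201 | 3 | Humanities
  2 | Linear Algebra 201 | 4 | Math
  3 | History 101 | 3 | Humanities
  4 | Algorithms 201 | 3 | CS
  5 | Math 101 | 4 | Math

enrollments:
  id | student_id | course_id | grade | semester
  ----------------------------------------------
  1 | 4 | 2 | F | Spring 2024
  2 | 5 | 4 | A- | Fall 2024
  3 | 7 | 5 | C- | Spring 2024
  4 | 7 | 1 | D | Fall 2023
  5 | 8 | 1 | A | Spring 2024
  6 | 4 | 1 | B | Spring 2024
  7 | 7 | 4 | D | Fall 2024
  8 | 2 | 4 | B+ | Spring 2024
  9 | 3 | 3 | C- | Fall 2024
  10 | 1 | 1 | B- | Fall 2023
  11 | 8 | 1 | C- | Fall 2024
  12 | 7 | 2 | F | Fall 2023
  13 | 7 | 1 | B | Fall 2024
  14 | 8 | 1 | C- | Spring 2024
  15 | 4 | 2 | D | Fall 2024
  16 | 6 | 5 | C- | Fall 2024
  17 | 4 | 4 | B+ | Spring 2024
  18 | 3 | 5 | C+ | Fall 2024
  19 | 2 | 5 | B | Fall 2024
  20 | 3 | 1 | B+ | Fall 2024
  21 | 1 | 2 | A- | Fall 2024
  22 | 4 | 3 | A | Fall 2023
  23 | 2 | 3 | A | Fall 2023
SELECT name, gpa FROM students ORDER BY gpa DESC LIMIT 2

Execution result:
name | gpa
Peter Williams | 3.68
Frank Smith | 3.64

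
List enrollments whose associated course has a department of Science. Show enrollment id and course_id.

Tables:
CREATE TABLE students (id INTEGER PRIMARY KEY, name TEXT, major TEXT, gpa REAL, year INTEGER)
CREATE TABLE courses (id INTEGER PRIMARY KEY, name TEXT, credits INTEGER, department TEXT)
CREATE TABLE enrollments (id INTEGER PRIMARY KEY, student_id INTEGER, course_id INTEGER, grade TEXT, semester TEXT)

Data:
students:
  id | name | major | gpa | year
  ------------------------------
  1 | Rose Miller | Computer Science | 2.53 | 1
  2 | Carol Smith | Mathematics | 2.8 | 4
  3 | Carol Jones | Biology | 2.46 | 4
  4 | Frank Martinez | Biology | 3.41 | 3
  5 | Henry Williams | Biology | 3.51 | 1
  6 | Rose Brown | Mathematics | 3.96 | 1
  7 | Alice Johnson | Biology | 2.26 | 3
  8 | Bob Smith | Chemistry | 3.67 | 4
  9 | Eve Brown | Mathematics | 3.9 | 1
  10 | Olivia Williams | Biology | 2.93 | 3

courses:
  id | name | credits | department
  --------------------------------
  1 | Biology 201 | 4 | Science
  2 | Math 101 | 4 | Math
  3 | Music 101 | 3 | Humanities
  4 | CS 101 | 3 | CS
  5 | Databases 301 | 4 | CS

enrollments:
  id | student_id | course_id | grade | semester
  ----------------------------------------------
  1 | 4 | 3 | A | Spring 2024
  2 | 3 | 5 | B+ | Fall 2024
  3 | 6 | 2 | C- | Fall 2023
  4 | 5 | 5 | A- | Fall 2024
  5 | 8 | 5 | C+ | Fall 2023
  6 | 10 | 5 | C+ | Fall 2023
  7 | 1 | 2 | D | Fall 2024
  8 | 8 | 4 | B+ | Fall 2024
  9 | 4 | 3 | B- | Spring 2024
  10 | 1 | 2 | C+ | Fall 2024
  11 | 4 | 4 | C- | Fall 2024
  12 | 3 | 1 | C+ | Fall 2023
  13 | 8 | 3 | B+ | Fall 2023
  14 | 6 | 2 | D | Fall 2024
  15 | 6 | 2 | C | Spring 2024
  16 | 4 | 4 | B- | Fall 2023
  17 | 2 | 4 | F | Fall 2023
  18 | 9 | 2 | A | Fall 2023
SELECT id, course_id FROM enrollments WHERE course_id IN (SELECT id FROM courses WHERE department = 'Science')

Execution result:
id | course_id
12 | 1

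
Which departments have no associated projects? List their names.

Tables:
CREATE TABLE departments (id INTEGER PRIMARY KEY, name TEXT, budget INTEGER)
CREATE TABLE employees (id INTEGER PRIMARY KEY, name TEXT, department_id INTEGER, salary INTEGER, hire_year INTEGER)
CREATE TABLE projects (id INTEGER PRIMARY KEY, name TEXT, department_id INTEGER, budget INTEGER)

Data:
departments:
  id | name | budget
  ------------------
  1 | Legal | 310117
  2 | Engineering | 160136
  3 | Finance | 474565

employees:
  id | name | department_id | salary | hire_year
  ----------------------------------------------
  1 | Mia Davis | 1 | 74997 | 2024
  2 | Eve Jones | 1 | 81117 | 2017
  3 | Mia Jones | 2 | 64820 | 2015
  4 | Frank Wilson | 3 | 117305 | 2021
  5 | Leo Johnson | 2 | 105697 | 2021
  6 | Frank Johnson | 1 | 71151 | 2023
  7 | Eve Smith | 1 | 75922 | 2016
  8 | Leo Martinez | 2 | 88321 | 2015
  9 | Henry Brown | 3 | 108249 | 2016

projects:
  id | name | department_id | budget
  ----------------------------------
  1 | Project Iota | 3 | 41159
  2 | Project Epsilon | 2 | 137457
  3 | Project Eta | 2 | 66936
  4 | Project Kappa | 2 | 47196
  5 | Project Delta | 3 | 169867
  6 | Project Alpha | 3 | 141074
SELECT p.name FROM departments p LEFT JOIN projects c ON c.department_id = p.id WHERE c.id IS NULL

Execution result:
Legal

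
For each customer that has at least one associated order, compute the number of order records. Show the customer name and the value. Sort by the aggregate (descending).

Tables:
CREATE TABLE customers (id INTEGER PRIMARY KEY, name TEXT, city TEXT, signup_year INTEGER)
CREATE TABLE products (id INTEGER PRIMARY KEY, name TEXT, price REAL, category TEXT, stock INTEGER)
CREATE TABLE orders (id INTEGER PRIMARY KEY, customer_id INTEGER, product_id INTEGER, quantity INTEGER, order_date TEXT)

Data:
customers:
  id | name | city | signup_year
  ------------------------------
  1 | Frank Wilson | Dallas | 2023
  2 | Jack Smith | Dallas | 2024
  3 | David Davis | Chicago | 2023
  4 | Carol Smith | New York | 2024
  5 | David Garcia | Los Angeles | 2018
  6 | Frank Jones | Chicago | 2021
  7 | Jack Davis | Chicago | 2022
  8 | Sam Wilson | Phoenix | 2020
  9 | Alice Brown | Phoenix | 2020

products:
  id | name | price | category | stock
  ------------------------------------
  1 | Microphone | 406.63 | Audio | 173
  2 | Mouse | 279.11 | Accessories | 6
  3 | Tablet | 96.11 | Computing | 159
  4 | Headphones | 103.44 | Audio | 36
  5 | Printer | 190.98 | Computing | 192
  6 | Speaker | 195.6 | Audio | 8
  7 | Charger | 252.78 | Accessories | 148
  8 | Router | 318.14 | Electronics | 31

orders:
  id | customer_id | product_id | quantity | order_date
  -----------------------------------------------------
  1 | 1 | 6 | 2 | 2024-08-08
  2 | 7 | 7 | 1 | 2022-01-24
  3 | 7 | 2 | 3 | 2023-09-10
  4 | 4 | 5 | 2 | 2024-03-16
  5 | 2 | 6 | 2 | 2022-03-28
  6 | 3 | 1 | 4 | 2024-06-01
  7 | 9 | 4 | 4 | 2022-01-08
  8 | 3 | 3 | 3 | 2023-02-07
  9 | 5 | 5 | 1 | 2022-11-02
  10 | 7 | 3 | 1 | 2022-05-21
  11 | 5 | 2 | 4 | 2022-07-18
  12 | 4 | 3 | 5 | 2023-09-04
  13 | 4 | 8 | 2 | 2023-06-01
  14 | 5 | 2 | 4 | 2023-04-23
SELECT p.name, COUNT(*) AS n FROM orders c JOIN customers p ON c.customer_id = p.id GROUP BY p.id, p.name ORDER BY n DESC

Execution result:
name | n
Carol Smith | 3
David Garcia | 3
Jack Davis | 3
David Davis | 2
Frank Wilson | 1
Jack Smith | 1
Alice Brown | 1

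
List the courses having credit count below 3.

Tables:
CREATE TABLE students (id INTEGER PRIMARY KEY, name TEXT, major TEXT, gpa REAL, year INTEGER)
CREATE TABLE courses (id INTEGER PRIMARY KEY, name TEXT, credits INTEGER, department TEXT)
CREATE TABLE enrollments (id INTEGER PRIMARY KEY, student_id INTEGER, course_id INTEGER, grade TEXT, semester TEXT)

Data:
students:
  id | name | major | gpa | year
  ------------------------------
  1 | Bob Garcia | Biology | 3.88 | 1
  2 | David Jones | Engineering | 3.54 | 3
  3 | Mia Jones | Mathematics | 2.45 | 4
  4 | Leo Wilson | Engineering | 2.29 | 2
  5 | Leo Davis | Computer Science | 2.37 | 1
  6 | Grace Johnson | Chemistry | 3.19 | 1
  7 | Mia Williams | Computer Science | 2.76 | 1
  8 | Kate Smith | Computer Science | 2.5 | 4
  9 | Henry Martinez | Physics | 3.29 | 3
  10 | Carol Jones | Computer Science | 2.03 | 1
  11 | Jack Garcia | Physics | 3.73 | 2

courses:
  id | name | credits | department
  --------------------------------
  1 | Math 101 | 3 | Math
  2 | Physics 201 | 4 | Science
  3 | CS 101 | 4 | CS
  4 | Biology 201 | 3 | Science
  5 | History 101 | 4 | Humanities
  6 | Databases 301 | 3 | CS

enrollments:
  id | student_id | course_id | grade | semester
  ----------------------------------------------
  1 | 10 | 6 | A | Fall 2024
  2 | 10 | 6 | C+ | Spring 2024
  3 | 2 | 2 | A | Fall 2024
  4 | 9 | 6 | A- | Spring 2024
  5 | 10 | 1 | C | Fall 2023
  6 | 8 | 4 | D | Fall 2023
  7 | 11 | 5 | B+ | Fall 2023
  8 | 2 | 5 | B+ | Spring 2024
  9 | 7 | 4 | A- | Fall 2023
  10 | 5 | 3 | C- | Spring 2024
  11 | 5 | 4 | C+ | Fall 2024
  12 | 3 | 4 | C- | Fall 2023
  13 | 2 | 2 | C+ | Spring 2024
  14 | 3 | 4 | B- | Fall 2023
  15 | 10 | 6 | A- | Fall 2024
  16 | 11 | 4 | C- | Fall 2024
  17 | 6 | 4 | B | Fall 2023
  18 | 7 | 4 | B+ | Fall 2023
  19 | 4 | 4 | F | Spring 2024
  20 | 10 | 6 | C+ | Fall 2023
SELECT name, credits FROM courses WHERE credits < 3

Execution result:
(no rows)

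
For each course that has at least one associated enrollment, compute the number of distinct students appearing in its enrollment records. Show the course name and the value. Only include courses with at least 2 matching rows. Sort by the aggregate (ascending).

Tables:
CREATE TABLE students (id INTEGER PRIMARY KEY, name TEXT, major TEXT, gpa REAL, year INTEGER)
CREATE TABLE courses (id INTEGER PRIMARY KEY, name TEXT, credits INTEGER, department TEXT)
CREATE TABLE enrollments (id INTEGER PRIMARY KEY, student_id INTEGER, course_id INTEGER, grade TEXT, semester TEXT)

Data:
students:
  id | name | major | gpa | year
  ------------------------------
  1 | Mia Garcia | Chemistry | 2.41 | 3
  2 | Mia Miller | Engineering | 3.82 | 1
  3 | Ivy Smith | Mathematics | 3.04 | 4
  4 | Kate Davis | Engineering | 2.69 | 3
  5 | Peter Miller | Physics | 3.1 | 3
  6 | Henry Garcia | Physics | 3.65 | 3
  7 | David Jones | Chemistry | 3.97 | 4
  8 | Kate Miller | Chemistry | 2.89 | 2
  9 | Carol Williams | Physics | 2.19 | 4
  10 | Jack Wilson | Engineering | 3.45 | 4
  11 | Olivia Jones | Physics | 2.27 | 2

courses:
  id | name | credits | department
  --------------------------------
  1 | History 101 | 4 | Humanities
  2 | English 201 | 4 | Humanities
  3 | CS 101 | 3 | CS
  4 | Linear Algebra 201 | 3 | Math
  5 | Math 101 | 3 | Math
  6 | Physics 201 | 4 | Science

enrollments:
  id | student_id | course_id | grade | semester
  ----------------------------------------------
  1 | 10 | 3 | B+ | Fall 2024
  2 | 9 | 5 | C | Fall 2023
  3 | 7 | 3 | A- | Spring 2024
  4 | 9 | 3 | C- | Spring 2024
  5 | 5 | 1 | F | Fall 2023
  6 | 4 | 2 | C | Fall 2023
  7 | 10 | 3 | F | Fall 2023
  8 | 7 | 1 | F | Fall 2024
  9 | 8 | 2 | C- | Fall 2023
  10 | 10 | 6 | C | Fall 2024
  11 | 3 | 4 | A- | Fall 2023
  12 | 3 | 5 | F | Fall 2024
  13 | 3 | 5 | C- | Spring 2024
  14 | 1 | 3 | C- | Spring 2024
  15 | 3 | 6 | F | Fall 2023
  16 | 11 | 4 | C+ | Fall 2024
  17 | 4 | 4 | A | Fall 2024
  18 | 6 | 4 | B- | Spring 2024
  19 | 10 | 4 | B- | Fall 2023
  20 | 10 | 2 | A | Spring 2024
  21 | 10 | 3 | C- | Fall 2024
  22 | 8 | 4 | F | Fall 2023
SELECT p.name, COUNT(DISTINCT c.student_id) AS distinct_student_count FROM enrollments c JOIN courses p ON c.course_id = p.id GROUP BY p.id, p.name HAVING COUNT(*) >= 2 ORDER BY distinct_student_count ASC

Execution result:
name | distinct_student_count
History 101 | 2
Math 101 | 2
Physics 201 | 2
English 201 | 3
CS 101 | 4
Linear Algebra 201 | 6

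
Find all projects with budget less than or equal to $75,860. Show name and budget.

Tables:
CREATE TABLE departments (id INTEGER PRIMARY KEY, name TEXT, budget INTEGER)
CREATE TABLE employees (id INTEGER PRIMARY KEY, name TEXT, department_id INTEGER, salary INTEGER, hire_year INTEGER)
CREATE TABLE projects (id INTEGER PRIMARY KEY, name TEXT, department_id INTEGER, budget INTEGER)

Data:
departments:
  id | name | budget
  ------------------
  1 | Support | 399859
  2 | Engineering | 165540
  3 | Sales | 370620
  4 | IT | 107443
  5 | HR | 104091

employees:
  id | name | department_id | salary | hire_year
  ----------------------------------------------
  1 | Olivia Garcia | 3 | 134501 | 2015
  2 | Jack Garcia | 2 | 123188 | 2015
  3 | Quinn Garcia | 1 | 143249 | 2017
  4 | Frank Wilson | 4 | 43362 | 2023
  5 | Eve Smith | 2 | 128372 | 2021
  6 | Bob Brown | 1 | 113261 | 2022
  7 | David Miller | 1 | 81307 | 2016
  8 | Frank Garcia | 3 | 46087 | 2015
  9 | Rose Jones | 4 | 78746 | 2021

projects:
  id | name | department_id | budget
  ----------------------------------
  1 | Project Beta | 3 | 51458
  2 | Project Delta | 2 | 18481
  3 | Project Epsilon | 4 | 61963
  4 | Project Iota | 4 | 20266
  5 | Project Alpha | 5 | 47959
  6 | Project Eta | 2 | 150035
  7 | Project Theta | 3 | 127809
SELECT name, budget FROM projects WHERE budget <= 75860

Execution result:
name | budget
Project Beta | 51458
Project Delta | 18481
Project Epsilon | 61963
Project Iota | 20266
Project Alpha | 47959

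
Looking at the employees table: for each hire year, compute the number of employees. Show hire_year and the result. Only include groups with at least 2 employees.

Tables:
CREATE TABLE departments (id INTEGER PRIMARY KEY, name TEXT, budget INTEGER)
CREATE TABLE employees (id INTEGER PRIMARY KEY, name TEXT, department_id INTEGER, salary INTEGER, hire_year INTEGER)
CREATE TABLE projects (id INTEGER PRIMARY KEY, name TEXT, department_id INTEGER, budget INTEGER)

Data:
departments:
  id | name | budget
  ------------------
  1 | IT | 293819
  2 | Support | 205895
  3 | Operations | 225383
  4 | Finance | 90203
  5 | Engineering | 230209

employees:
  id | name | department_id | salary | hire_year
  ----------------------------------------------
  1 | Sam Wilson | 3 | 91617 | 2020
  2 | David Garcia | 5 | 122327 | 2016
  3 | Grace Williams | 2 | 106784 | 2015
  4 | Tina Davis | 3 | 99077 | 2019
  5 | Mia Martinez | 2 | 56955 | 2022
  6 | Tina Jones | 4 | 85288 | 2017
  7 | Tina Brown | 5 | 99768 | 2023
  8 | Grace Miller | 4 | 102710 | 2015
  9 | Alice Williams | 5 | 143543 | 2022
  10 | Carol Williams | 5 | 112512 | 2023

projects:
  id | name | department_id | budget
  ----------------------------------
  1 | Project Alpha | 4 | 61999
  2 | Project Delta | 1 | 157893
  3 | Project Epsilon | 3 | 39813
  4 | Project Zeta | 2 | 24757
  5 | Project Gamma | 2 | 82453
SELECT hire_year, COUNT(*) AS n FROM employees GROUP BY hire_year HAVING COUNT(*) >= 2

Execution result:
hire_year | n
2015 | 2
2022 | 2
2023 | 2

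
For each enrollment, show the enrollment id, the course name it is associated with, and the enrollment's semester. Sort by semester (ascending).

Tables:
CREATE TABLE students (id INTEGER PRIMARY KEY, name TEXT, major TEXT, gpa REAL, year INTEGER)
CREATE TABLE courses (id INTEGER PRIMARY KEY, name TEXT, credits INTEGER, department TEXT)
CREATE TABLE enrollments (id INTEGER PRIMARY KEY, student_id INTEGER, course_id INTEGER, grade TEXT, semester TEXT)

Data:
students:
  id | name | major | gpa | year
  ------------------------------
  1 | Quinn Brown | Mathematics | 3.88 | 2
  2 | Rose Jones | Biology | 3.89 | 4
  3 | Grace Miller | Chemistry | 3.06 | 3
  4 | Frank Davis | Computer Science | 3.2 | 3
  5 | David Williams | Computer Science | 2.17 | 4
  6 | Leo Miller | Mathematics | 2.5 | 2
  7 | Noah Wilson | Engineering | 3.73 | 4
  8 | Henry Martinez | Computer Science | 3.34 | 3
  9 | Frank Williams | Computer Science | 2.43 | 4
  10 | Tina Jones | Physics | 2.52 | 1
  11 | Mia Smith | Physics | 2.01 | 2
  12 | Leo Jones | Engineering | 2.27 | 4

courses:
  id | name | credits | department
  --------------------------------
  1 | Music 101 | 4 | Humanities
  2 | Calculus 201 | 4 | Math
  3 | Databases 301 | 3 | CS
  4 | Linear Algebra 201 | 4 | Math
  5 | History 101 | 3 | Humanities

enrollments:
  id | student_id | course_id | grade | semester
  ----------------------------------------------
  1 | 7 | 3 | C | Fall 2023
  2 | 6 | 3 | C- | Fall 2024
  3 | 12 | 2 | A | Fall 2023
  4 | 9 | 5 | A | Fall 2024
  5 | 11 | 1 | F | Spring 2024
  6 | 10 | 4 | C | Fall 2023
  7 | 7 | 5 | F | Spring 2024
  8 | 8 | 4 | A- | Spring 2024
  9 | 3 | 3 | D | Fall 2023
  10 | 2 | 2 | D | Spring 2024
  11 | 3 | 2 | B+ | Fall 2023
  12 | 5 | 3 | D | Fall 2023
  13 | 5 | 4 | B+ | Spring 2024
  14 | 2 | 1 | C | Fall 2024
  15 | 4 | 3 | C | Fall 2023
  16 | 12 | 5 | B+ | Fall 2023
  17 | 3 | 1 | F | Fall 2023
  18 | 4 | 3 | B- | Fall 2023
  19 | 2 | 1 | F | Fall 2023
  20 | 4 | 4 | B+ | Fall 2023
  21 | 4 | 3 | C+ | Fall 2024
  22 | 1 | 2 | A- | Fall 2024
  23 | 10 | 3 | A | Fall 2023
SELECT c.id, p.name AS course, c.semester FROM enrollments c JOIN courses p ON c.course_id = p.id ORDER BY c.semester ASC

Execution result:
id | course | semester
1 | Databases 301 | Fall 2023
3 | Calculus 201 | Fall 2023
6 | Linear Algebra 201 | Fall 2023
9 | Databases 301 | Fall 2023
11 | Calculus 201 | Fall 2023
12 | Databases 301 | Fall 2023
15 | Databases 301 | Fall 2023
16 | History 101 | Fall 2023
17 | Music 101 | Fall 2023
18 | Databases 301 | Fall 2023
19 | Music 101 | Fall 2023
20 | Linear Algebra 201 | Fall 2023
23 | Databases 301 | Fall 2023
2 | Databases 301 | Fall 2024
4 | History 101 | Fall 2024
14 | Music 101 | Fall 2024
21 | Databases 301 | Fall 2024
22 | Calculus 201 | Fall 2024
5 | Music 101 | Spring 2024
7 | History 101 | Spring 2024
8 | Linear Algebra 201 | Spring 2024
10 | Calculus 201 | Spring 2024
13 | Linear Algebra 201 | Spring 2024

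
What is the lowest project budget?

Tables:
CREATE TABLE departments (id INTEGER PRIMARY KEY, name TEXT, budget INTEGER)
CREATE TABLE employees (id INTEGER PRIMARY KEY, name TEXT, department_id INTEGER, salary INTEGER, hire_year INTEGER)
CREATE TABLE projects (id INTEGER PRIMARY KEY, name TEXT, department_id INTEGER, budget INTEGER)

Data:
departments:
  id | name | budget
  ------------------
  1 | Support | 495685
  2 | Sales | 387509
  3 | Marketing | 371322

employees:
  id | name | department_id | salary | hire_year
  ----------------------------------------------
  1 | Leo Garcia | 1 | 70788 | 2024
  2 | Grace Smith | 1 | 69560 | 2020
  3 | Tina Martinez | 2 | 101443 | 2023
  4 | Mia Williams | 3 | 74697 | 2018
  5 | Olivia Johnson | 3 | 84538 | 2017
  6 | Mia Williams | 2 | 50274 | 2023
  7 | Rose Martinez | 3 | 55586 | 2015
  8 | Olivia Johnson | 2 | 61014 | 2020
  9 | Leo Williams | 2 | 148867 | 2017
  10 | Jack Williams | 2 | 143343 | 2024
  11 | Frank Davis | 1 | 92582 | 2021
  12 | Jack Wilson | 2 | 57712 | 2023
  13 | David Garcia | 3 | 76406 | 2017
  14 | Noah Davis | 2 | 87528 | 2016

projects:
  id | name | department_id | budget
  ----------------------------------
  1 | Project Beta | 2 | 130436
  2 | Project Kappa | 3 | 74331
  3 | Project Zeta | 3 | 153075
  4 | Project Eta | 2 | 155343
SELECT MIN(budget) FROM projects

Execution result:
74331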